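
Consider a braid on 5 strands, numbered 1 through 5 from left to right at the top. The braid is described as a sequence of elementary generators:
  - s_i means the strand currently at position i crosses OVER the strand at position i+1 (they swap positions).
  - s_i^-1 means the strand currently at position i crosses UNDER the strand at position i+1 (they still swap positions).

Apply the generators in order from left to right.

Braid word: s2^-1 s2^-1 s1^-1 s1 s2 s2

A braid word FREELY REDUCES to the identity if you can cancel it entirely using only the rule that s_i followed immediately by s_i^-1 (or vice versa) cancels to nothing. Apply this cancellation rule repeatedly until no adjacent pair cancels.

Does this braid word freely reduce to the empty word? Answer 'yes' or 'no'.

Answer: yes

Derivation:
Gen 1 (s2^-1): push. Stack: [s2^-1]
Gen 2 (s2^-1): push. Stack: [s2^-1 s2^-1]
Gen 3 (s1^-1): push. Stack: [s2^-1 s2^-1 s1^-1]
Gen 4 (s1): cancels prior s1^-1. Stack: [s2^-1 s2^-1]
Gen 5 (s2): cancels prior s2^-1. Stack: [s2^-1]
Gen 6 (s2): cancels prior s2^-1. Stack: []
Reduced word: (empty)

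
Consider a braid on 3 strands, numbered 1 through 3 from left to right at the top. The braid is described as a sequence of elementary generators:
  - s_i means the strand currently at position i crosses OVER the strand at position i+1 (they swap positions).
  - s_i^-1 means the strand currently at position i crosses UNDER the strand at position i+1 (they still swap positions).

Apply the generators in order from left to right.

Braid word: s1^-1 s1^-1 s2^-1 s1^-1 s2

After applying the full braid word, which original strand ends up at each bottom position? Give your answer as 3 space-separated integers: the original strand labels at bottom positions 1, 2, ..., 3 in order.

Answer: 3 2 1

Derivation:
Gen 1 (s1^-1): strand 1 crosses under strand 2. Perm now: [2 1 3]
Gen 2 (s1^-1): strand 2 crosses under strand 1. Perm now: [1 2 3]
Gen 3 (s2^-1): strand 2 crosses under strand 3. Perm now: [1 3 2]
Gen 4 (s1^-1): strand 1 crosses under strand 3. Perm now: [3 1 2]
Gen 5 (s2): strand 1 crosses over strand 2. Perm now: [3 2 1]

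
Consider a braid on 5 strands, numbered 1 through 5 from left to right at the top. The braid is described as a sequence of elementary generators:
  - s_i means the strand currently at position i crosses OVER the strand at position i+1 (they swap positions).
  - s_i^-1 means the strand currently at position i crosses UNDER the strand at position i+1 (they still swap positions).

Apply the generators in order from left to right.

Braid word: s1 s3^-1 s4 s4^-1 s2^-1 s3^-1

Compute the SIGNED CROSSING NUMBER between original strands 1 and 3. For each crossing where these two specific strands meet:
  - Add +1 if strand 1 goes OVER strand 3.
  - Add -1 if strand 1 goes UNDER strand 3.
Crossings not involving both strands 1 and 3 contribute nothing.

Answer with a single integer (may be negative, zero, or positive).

Answer: -1

Derivation:
Gen 1: crossing 1x2. Both 1&3? no. Sum: 0
Gen 2: crossing 3x4. Both 1&3? no. Sum: 0
Gen 3: crossing 3x5. Both 1&3? no. Sum: 0
Gen 4: crossing 5x3. Both 1&3? no. Sum: 0
Gen 5: crossing 1x4. Both 1&3? no. Sum: 0
Gen 6: 1 under 3. Both 1&3? yes. Contrib: -1. Sum: -1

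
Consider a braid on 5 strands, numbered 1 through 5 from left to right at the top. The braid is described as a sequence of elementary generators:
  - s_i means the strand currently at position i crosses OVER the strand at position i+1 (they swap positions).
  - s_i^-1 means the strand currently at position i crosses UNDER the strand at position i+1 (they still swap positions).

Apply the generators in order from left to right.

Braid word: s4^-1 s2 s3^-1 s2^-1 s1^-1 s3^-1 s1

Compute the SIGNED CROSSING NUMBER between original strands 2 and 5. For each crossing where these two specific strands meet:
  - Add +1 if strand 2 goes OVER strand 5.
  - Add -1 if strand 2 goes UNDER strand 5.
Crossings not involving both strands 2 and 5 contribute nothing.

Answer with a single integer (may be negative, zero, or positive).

Gen 1: crossing 4x5. Both 2&5? no. Sum: 0
Gen 2: crossing 2x3. Both 2&5? no. Sum: 0
Gen 3: 2 under 5. Both 2&5? yes. Contrib: -1. Sum: -1
Gen 4: crossing 3x5. Both 2&5? no. Sum: -1
Gen 5: crossing 1x5. Both 2&5? no. Sum: -1
Gen 6: crossing 3x2. Both 2&5? no. Sum: -1
Gen 7: crossing 5x1. Both 2&5? no. Sum: -1

Answer: -1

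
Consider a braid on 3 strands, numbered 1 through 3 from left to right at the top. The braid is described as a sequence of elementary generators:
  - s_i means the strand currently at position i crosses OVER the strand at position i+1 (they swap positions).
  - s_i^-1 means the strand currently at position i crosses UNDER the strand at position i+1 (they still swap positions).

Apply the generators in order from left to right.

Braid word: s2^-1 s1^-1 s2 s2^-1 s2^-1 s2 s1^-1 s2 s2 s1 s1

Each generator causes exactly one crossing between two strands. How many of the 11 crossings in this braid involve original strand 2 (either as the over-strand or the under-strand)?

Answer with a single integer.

Gen 1: crossing 2x3. Involves strand 2? yes. Count so far: 1
Gen 2: crossing 1x3. Involves strand 2? no. Count so far: 1
Gen 3: crossing 1x2. Involves strand 2? yes. Count so far: 2
Gen 4: crossing 2x1. Involves strand 2? yes. Count so far: 3
Gen 5: crossing 1x2. Involves strand 2? yes. Count so far: 4
Gen 6: crossing 2x1. Involves strand 2? yes. Count so far: 5
Gen 7: crossing 3x1. Involves strand 2? no. Count so far: 5
Gen 8: crossing 3x2. Involves strand 2? yes. Count so far: 6
Gen 9: crossing 2x3. Involves strand 2? yes. Count so far: 7
Gen 10: crossing 1x3. Involves strand 2? no. Count so far: 7
Gen 11: crossing 3x1. Involves strand 2? no. Count so far: 7

Answer: 7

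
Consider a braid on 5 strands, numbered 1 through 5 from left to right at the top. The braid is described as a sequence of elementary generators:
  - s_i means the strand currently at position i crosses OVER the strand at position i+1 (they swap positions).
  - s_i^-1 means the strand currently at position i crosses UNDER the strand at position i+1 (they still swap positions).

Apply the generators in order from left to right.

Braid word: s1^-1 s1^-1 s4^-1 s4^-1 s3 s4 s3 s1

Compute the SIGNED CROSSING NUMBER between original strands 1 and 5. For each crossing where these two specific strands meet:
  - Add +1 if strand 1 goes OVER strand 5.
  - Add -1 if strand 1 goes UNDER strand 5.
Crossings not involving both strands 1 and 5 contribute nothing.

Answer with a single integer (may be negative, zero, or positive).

Answer: 0

Derivation:
Gen 1: crossing 1x2. Both 1&5? no. Sum: 0
Gen 2: crossing 2x1. Both 1&5? no. Sum: 0
Gen 3: crossing 4x5. Both 1&5? no. Sum: 0
Gen 4: crossing 5x4. Both 1&5? no. Sum: 0
Gen 5: crossing 3x4. Both 1&5? no. Sum: 0
Gen 6: crossing 3x5. Both 1&5? no. Sum: 0
Gen 7: crossing 4x5. Both 1&5? no. Sum: 0
Gen 8: crossing 1x2. Both 1&5? no. Sum: 0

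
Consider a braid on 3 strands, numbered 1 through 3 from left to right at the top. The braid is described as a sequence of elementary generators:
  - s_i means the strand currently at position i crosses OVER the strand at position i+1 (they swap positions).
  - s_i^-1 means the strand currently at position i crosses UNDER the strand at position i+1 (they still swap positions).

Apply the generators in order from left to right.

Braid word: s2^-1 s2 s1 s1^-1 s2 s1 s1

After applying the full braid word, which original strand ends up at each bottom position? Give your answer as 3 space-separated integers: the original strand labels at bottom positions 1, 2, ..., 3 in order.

Gen 1 (s2^-1): strand 2 crosses under strand 3. Perm now: [1 3 2]
Gen 2 (s2): strand 3 crosses over strand 2. Perm now: [1 2 3]
Gen 3 (s1): strand 1 crosses over strand 2. Perm now: [2 1 3]
Gen 4 (s1^-1): strand 2 crosses under strand 1. Perm now: [1 2 3]
Gen 5 (s2): strand 2 crosses over strand 3. Perm now: [1 3 2]
Gen 6 (s1): strand 1 crosses over strand 3. Perm now: [3 1 2]
Gen 7 (s1): strand 3 crosses over strand 1. Perm now: [1 3 2]

Answer: 1 3 2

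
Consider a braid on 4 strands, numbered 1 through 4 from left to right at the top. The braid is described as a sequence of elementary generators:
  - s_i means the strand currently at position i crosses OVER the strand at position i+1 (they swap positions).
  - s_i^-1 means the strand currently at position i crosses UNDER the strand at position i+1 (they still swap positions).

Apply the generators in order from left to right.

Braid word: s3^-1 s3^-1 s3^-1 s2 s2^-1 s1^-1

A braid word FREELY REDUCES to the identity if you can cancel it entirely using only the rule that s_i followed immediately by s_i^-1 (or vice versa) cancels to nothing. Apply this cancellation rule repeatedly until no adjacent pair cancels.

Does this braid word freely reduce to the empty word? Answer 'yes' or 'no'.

Answer: no

Derivation:
Gen 1 (s3^-1): push. Stack: [s3^-1]
Gen 2 (s3^-1): push. Stack: [s3^-1 s3^-1]
Gen 3 (s3^-1): push. Stack: [s3^-1 s3^-1 s3^-1]
Gen 4 (s2): push. Stack: [s3^-1 s3^-1 s3^-1 s2]
Gen 5 (s2^-1): cancels prior s2. Stack: [s3^-1 s3^-1 s3^-1]
Gen 6 (s1^-1): push. Stack: [s3^-1 s3^-1 s3^-1 s1^-1]
Reduced word: s3^-1 s3^-1 s3^-1 s1^-1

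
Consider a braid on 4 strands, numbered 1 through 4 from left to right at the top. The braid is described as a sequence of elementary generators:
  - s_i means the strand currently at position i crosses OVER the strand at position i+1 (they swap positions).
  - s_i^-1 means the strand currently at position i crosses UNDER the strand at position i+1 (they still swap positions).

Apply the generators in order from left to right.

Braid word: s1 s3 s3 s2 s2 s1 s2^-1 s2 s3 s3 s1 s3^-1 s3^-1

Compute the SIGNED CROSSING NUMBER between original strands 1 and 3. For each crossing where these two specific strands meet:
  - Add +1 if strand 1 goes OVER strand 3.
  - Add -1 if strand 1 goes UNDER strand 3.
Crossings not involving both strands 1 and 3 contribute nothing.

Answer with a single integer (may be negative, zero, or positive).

Gen 1: crossing 1x2. Both 1&3? no. Sum: 0
Gen 2: crossing 3x4. Both 1&3? no. Sum: 0
Gen 3: crossing 4x3. Both 1&3? no. Sum: 0
Gen 4: 1 over 3. Both 1&3? yes. Contrib: +1. Sum: 1
Gen 5: 3 over 1. Both 1&3? yes. Contrib: -1. Sum: 0
Gen 6: crossing 2x1. Both 1&3? no. Sum: 0
Gen 7: crossing 2x3. Both 1&3? no. Sum: 0
Gen 8: crossing 3x2. Both 1&3? no. Sum: 0
Gen 9: crossing 3x4. Both 1&3? no. Sum: 0
Gen 10: crossing 4x3. Both 1&3? no. Sum: 0
Gen 11: crossing 1x2. Both 1&3? no. Sum: 0
Gen 12: crossing 3x4. Both 1&3? no. Sum: 0
Gen 13: crossing 4x3. Both 1&3? no. Sum: 0

Answer: 0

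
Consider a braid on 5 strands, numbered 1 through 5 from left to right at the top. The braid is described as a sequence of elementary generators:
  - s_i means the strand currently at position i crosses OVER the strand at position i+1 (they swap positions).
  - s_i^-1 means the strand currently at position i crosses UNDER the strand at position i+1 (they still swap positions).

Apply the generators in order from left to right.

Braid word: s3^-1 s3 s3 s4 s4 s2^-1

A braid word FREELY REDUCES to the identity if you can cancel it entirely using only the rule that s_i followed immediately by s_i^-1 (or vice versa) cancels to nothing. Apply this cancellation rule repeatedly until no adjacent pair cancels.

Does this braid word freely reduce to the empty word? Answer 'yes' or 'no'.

Gen 1 (s3^-1): push. Stack: [s3^-1]
Gen 2 (s3): cancels prior s3^-1. Stack: []
Gen 3 (s3): push. Stack: [s3]
Gen 4 (s4): push. Stack: [s3 s4]
Gen 5 (s4): push. Stack: [s3 s4 s4]
Gen 6 (s2^-1): push. Stack: [s3 s4 s4 s2^-1]
Reduced word: s3 s4 s4 s2^-1

Answer: no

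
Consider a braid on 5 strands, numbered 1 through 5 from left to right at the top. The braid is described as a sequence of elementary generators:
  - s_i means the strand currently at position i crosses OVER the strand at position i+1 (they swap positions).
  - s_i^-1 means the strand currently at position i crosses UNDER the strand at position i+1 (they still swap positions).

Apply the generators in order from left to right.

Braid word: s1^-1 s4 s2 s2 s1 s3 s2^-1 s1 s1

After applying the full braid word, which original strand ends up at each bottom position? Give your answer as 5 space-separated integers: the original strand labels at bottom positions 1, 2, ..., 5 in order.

Gen 1 (s1^-1): strand 1 crosses under strand 2. Perm now: [2 1 3 4 5]
Gen 2 (s4): strand 4 crosses over strand 5. Perm now: [2 1 3 5 4]
Gen 3 (s2): strand 1 crosses over strand 3. Perm now: [2 3 1 5 4]
Gen 4 (s2): strand 3 crosses over strand 1. Perm now: [2 1 3 5 4]
Gen 5 (s1): strand 2 crosses over strand 1. Perm now: [1 2 3 5 4]
Gen 6 (s3): strand 3 crosses over strand 5. Perm now: [1 2 5 3 4]
Gen 7 (s2^-1): strand 2 crosses under strand 5. Perm now: [1 5 2 3 4]
Gen 8 (s1): strand 1 crosses over strand 5. Perm now: [5 1 2 3 4]
Gen 9 (s1): strand 5 crosses over strand 1. Perm now: [1 5 2 3 4]

Answer: 1 5 2 3 4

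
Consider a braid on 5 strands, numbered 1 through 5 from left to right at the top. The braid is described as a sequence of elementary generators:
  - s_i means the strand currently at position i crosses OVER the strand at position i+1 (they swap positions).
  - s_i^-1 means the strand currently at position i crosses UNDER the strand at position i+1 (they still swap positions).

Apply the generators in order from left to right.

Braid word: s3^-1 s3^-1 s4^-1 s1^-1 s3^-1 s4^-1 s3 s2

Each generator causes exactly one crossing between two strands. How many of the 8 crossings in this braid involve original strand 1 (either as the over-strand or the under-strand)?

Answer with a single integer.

Gen 1: crossing 3x4. Involves strand 1? no. Count so far: 0
Gen 2: crossing 4x3. Involves strand 1? no. Count so far: 0
Gen 3: crossing 4x5. Involves strand 1? no. Count so far: 0
Gen 4: crossing 1x2. Involves strand 1? yes. Count so far: 1
Gen 5: crossing 3x5. Involves strand 1? no. Count so far: 1
Gen 6: crossing 3x4. Involves strand 1? no. Count so far: 1
Gen 7: crossing 5x4. Involves strand 1? no. Count so far: 1
Gen 8: crossing 1x4. Involves strand 1? yes. Count so far: 2

Answer: 2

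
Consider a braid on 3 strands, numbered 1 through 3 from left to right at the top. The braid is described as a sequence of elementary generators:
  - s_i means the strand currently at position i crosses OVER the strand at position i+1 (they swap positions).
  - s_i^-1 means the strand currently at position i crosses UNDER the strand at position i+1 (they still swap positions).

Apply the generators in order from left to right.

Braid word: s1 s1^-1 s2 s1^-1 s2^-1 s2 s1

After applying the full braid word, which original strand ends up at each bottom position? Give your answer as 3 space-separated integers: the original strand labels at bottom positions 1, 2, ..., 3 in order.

Gen 1 (s1): strand 1 crosses over strand 2. Perm now: [2 1 3]
Gen 2 (s1^-1): strand 2 crosses under strand 1. Perm now: [1 2 3]
Gen 3 (s2): strand 2 crosses over strand 3. Perm now: [1 3 2]
Gen 4 (s1^-1): strand 1 crosses under strand 3. Perm now: [3 1 2]
Gen 5 (s2^-1): strand 1 crosses under strand 2. Perm now: [3 2 1]
Gen 6 (s2): strand 2 crosses over strand 1. Perm now: [3 1 2]
Gen 7 (s1): strand 3 crosses over strand 1. Perm now: [1 3 2]

Answer: 1 3 2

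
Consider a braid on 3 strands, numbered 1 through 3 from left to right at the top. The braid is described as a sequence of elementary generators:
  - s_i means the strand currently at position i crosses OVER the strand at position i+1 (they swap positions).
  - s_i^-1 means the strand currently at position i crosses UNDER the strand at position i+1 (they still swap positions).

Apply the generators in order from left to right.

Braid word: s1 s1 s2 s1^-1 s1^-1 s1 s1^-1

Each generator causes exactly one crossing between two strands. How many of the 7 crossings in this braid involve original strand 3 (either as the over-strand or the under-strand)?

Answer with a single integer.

Answer: 5

Derivation:
Gen 1: crossing 1x2. Involves strand 3? no. Count so far: 0
Gen 2: crossing 2x1. Involves strand 3? no. Count so far: 0
Gen 3: crossing 2x3. Involves strand 3? yes. Count so far: 1
Gen 4: crossing 1x3. Involves strand 3? yes. Count so far: 2
Gen 5: crossing 3x1. Involves strand 3? yes. Count so far: 3
Gen 6: crossing 1x3. Involves strand 3? yes. Count so far: 4
Gen 7: crossing 3x1. Involves strand 3? yes. Count so far: 5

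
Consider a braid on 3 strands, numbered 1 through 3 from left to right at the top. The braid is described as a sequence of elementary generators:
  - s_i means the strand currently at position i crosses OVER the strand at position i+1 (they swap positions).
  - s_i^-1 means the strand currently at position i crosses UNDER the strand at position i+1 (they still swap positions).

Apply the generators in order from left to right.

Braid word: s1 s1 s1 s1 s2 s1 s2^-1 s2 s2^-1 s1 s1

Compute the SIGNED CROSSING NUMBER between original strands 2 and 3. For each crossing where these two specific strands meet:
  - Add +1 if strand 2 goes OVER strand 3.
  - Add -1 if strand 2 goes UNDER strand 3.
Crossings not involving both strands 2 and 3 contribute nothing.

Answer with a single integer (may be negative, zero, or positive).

Answer: 1

Derivation:
Gen 1: crossing 1x2. Both 2&3? no. Sum: 0
Gen 2: crossing 2x1. Both 2&3? no. Sum: 0
Gen 3: crossing 1x2. Both 2&3? no. Sum: 0
Gen 4: crossing 2x1. Both 2&3? no. Sum: 0
Gen 5: 2 over 3. Both 2&3? yes. Contrib: +1. Sum: 1
Gen 6: crossing 1x3. Both 2&3? no. Sum: 1
Gen 7: crossing 1x2. Both 2&3? no. Sum: 1
Gen 8: crossing 2x1. Both 2&3? no. Sum: 1
Gen 9: crossing 1x2. Both 2&3? no. Sum: 1
Gen 10: 3 over 2. Both 2&3? yes. Contrib: -1. Sum: 0
Gen 11: 2 over 3. Both 2&3? yes. Contrib: +1. Sum: 1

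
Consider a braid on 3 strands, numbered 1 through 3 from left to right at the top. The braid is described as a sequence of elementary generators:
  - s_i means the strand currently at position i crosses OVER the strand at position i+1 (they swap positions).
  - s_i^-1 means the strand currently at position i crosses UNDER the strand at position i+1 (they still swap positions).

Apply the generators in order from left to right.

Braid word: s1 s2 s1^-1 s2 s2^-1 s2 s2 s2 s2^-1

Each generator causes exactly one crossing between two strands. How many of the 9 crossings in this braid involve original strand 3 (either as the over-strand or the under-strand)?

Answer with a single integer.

Answer: 2

Derivation:
Gen 1: crossing 1x2. Involves strand 3? no. Count so far: 0
Gen 2: crossing 1x3. Involves strand 3? yes. Count so far: 1
Gen 3: crossing 2x3. Involves strand 3? yes. Count so far: 2
Gen 4: crossing 2x1. Involves strand 3? no. Count so far: 2
Gen 5: crossing 1x2. Involves strand 3? no. Count so far: 2
Gen 6: crossing 2x1. Involves strand 3? no. Count so far: 2
Gen 7: crossing 1x2. Involves strand 3? no. Count so far: 2
Gen 8: crossing 2x1. Involves strand 3? no. Count so far: 2
Gen 9: crossing 1x2. Involves strand 3? no. Count so far: 2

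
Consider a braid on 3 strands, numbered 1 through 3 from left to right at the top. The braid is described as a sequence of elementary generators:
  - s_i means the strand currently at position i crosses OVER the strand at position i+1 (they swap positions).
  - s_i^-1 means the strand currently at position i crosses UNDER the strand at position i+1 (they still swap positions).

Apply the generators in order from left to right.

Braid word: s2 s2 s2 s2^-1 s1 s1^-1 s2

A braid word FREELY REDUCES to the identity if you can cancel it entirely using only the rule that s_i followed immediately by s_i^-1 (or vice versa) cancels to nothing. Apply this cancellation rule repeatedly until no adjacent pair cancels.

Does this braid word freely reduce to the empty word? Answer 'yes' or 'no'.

Gen 1 (s2): push. Stack: [s2]
Gen 2 (s2): push. Stack: [s2 s2]
Gen 3 (s2): push. Stack: [s2 s2 s2]
Gen 4 (s2^-1): cancels prior s2. Stack: [s2 s2]
Gen 5 (s1): push. Stack: [s2 s2 s1]
Gen 6 (s1^-1): cancels prior s1. Stack: [s2 s2]
Gen 7 (s2): push. Stack: [s2 s2 s2]
Reduced word: s2 s2 s2

Answer: no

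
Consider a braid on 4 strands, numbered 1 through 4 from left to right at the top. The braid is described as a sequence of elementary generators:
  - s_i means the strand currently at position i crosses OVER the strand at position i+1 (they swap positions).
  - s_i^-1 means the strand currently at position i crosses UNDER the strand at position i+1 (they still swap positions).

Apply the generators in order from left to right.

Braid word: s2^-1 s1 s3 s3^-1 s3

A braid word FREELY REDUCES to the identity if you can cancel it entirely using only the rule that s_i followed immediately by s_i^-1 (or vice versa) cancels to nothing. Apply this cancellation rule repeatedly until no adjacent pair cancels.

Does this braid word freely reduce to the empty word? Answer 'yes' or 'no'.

Gen 1 (s2^-1): push. Stack: [s2^-1]
Gen 2 (s1): push. Stack: [s2^-1 s1]
Gen 3 (s3): push. Stack: [s2^-1 s1 s3]
Gen 4 (s3^-1): cancels prior s3. Stack: [s2^-1 s1]
Gen 5 (s3): push. Stack: [s2^-1 s1 s3]
Reduced word: s2^-1 s1 s3

Answer: no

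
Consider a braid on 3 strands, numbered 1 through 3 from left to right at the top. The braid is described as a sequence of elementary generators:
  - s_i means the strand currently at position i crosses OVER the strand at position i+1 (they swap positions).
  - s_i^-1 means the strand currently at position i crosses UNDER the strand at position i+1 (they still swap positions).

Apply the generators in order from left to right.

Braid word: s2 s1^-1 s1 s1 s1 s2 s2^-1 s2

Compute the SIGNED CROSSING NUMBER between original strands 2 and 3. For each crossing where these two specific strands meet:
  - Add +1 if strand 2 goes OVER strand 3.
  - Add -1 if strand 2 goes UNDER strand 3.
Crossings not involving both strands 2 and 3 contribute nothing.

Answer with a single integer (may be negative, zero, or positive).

Answer: -2

Derivation:
Gen 1: 2 over 3. Both 2&3? yes. Contrib: +1. Sum: 1
Gen 2: crossing 1x3. Both 2&3? no. Sum: 1
Gen 3: crossing 3x1. Both 2&3? no. Sum: 1
Gen 4: crossing 1x3. Both 2&3? no. Sum: 1
Gen 5: crossing 3x1. Both 2&3? no. Sum: 1
Gen 6: 3 over 2. Both 2&3? yes. Contrib: -1. Sum: 0
Gen 7: 2 under 3. Both 2&3? yes. Contrib: -1. Sum: -1
Gen 8: 3 over 2. Both 2&3? yes. Contrib: -1. Sum: -2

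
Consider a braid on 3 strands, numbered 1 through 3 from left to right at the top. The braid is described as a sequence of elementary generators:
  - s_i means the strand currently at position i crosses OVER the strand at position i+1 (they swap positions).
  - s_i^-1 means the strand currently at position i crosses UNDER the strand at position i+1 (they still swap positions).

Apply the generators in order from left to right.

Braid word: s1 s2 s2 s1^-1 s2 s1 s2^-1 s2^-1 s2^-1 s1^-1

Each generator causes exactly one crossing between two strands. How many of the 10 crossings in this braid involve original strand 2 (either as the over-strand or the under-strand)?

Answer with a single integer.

Gen 1: crossing 1x2. Involves strand 2? yes. Count so far: 1
Gen 2: crossing 1x3. Involves strand 2? no. Count so far: 1
Gen 3: crossing 3x1. Involves strand 2? no. Count so far: 1
Gen 4: crossing 2x1. Involves strand 2? yes. Count so far: 2
Gen 5: crossing 2x3. Involves strand 2? yes. Count so far: 3
Gen 6: crossing 1x3. Involves strand 2? no. Count so far: 3
Gen 7: crossing 1x2. Involves strand 2? yes. Count so far: 4
Gen 8: crossing 2x1. Involves strand 2? yes. Count so far: 5
Gen 9: crossing 1x2. Involves strand 2? yes. Count so far: 6
Gen 10: crossing 3x2. Involves strand 2? yes. Count so far: 7

Answer: 7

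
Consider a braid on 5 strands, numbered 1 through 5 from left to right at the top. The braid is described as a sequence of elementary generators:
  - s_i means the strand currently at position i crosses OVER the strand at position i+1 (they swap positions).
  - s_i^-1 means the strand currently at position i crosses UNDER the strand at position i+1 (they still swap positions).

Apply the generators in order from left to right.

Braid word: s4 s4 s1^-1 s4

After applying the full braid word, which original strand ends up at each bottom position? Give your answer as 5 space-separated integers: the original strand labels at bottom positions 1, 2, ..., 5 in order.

Answer: 2 1 3 5 4

Derivation:
Gen 1 (s4): strand 4 crosses over strand 5. Perm now: [1 2 3 5 4]
Gen 2 (s4): strand 5 crosses over strand 4. Perm now: [1 2 3 4 5]
Gen 3 (s1^-1): strand 1 crosses under strand 2. Perm now: [2 1 3 4 5]
Gen 4 (s4): strand 4 crosses over strand 5. Perm now: [2 1 3 5 4]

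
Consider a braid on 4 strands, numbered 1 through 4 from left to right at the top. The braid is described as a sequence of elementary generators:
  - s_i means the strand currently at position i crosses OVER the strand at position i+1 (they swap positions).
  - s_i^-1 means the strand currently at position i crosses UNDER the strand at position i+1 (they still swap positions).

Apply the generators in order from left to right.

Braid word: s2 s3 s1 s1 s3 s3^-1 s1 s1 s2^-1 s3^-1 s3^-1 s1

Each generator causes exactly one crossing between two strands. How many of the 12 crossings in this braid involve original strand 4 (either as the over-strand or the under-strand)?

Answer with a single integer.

Answer: 5

Derivation:
Gen 1: crossing 2x3. Involves strand 4? no. Count so far: 0
Gen 2: crossing 2x4. Involves strand 4? yes. Count so far: 1
Gen 3: crossing 1x3. Involves strand 4? no. Count so far: 1
Gen 4: crossing 3x1. Involves strand 4? no. Count so far: 1
Gen 5: crossing 4x2. Involves strand 4? yes. Count so far: 2
Gen 6: crossing 2x4. Involves strand 4? yes. Count so far: 3
Gen 7: crossing 1x3. Involves strand 4? no. Count so far: 3
Gen 8: crossing 3x1. Involves strand 4? no. Count so far: 3
Gen 9: crossing 3x4. Involves strand 4? yes. Count so far: 4
Gen 10: crossing 3x2. Involves strand 4? no. Count so far: 4
Gen 11: crossing 2x3. Involves strand 4? no. Count so far: 4
Gen 12: crossing 1x4. Involves strand 4? yes. Count so far: 5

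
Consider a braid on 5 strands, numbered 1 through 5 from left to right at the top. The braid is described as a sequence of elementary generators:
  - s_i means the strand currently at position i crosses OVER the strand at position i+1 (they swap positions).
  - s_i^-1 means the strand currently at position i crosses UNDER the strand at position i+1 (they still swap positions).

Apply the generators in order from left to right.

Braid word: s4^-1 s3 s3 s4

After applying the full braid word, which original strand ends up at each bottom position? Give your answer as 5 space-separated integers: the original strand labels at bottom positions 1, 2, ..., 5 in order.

Gen 1 (s4^-1): strand 4 crosses under strand 5. Perm now: [1 2 3 5 4]
Gen 2 (s3): strand 3 crosses over strand 5. Perm now: [1 2 5 3 4]
Gen 3 (s3): strand 5 crosses over strand 3. Perm now: [1 2 3 5 4]
Gen 4 (s4): strand 5 crosses over strand 4. Perm now: [1 2 3 4 5]

Answer: 1 2 3 4 5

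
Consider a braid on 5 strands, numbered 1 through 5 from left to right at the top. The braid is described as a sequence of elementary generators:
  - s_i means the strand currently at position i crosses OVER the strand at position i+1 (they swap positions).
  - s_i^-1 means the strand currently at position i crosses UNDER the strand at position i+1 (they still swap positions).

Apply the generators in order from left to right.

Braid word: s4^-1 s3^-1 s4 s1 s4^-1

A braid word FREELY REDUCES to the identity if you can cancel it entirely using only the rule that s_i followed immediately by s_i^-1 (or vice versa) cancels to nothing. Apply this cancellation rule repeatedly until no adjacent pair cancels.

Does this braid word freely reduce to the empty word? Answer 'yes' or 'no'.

Answer: no

Derivation:
Gen 1 (s4^-1): push. Stack: [s4^-1]
Gen 2 (s3^-1): push. Stack: [s4^-1 s3^-1]
Gen 3 (s4): push. Stack: [s4^-1 s3^-1 s4]
Gen 4 (s1): push. Stack: [s4^-1 s3^-1 s4 s1]
Gen 5 (s4^-1): push. Stack: [s4^-1 s3^-1 s4 s1 s4^-1]
Reduced word: s4^-1 s3^-1 s4 s1 s4^-1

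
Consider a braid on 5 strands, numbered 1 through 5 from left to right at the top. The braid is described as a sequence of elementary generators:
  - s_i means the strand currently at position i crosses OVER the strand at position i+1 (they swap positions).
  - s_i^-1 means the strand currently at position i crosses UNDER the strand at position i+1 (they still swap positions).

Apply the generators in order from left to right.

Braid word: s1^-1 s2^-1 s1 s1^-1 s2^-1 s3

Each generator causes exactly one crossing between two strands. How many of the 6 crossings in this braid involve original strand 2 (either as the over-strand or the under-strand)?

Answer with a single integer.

Gen 1: crossing 1x2. Involves strand 2? yes. Count so far: 1
Gen 2: crossing 1x3. Involves strand 2? no. Count so far: 1
Gen 3: crossing 2x3. Involves strand 2? yes. Count so far: 2
Gen 4: crossing 3x2. Involves strand 2? yes. Count so far: 3
Gen 5: crossing 3x1. Involves strand 2? no. Count so far: 3
Gen 6: crossing 3x4. Involves strand 2? no. Count so far: 3

Answer: 3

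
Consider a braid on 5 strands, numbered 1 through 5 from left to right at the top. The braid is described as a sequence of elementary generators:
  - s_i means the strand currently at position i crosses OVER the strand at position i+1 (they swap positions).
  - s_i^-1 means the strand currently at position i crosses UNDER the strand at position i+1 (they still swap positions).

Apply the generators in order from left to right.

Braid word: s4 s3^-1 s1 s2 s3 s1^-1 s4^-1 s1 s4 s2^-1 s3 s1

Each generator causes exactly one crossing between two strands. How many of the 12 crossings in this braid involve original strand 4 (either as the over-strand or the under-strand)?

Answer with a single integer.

Gen 1: crossing 4x5. Involves strand 4? yes. Count so far: 1
Gen 2: crossing 3x5. Involves strand 4? no. Count so far: 1
Gen 3: crossing 1x2. Involves strand 4? no. Count so far: 1
Gen 4: crossing 1x5. Involves strand 4? no. Count so far: 1
Gen 5: crossing 1x3. Involves strand 4? no. Count so far: 1
Gen 6: crossing 2x5. Involves strand 4? no. Count so far: 1
Gen 7: crossing 1x4. Involves strand 4? yes. Count so far: 2
Gen 8: crossing 5x2. Involves strand 4? no. Count so far: 2
Gen 9: crossing 4x1. Involves strand 4? yes. Count so far: 3
Gen 10: crossing 5x3. Involves strand 4? no. Count so far: 3
Gen 11: crossing 5x1. Involves strand 4? no. Count so far: 3
Gen 12: crossing 2x3. Involves strand 4? no. Count so far: 3

Answer: 3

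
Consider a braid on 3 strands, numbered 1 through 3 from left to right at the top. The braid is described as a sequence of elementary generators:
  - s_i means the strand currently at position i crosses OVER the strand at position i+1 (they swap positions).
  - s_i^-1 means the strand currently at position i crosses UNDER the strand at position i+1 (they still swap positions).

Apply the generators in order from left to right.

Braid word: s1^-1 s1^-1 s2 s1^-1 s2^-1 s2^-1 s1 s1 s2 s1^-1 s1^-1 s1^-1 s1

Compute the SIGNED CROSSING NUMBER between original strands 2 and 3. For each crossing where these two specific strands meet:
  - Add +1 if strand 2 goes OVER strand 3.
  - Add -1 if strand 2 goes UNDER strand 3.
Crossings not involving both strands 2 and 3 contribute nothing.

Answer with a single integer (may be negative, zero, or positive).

Answer: 3

Derivation:
Gen 1: crossing 1x2. Both 2&3? no. Sum: 0
Gen 2: crossing 2x1. Both 2&3? no. Sum: 0
Gen 3: 2 over 3. Both 2&3? yes. Contrib: +1. Sum: 1
Gen 4: crossing 1x3. Both 2&3? no. Sum: 1
Gen 5: crossing 1x2. Both 2&3? no. Sum: 1
Gen 6: crossing 2x1. Both 2&3? no. Sum: 1
Gen 7: crossing 3x1. Both 2&3? no. Sum: 1
Gen 8: crossing 1x3. Both 2&3? no. Sum: 1
Gen 9: crossing 1x2. Both 2&3? no. Sum: 1
Gen 10: 3 under 2. Both 2&3? yes. Contrib: +1. Sum: 2
Gen 11: 2 under 3. Both 2&3? yes. Contrib: -1. Sum: 1
Gen 12: 3 under 2. Both 2&3? yes. Contrib: +1. Sum: 2
Gen 13: 2 over 3. Both 2&3? yes. Contrib: +1. Sum: 3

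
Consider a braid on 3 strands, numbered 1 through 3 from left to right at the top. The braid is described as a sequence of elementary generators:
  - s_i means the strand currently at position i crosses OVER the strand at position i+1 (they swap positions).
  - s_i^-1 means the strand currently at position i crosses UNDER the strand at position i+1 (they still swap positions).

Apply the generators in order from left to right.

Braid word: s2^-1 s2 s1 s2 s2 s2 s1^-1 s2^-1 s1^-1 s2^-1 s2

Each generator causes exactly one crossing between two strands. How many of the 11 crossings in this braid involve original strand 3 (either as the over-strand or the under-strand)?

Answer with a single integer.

Gen 1: crossing 2x3. Involves strand 3? yes. Count so far: 1
Gen 2: crossing 3x2. Involves strand 3? yes. Count so far: 2
Gen 3: crossing 1x2. Involves strand 3? no. Count so far: 2
Gen 4: crossing 1x3. Involves strand 3? yes. Count so far: 3
Gen 5: crossing 3x1. Involves strand 3? yes. Count so far: 4
Gen 6: crossing 1x3. Involves strand 3? yes. Count so far: 5
Gen 7: crossing 2x3. Involves strand 3? yes. Count so far: 6
Gen 8: crossing 2x1. Involves strand 3? no. Count so far: 6
Gen 9: crossing 3x1. Involves strand 3? yes. Count so far: 7
Gen 10: crossing 3x2. Involves strand 3? yes. Count so far: 8
Gen 11: crossing 2x3. Involves strand 3? yes. Count so far: 9

Answer: 9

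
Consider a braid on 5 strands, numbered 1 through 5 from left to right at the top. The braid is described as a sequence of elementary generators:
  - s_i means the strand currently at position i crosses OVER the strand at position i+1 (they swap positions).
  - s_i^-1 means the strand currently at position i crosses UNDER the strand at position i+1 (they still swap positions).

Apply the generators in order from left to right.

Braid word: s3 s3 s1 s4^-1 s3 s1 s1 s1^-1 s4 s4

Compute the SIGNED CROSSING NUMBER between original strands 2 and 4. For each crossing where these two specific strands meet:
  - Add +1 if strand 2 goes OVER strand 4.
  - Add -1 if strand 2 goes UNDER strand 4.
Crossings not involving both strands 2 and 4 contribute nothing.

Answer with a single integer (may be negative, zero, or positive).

Answer: 0

Derivation:
Gen 1: crossing 3x4. Both 2&4? no. Sum: 0
Gen 2: crossing 4x3. Both 2&4? no. Sum: 0
Gen 3: crossing 1x2. Both 2&4? no. Sum: 0
Gen 4: crossing 4x5. Both 2&4? no. Sum: 0
Gen 5: crossing 3x5. Both 2&4? no. Sum: 0
Gen 6: crossing 2x1. Both 2&4? no. Sum: 0
Gen 7: crossing 1x2. Both 2&4? no. Sum: 0
Gen 8: crossing 2x1. Both 2&4? no. Sum: 0
Gen 9: crossing 3x4. Both 2&4? no. Sum: 0
Gen 10: crossing 4x3. Both 2&4? no. Sum: 0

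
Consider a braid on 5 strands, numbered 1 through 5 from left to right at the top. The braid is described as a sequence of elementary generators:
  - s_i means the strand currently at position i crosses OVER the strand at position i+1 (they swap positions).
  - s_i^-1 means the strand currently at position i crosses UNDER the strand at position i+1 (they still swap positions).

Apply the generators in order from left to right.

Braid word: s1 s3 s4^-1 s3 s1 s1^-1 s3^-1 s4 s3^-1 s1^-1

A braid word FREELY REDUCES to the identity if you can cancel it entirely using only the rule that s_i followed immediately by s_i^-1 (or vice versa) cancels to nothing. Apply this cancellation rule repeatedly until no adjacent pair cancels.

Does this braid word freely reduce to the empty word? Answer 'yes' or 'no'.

Gen 1 (s1): push. Stack: [s1]
Gen 2 (s3): push. Stack: [s1 s3]
Gen 3 (s4^-1): push. Stack: [s1 s3 s4^-1]
Gen 4 (s3): push. Stack: [s1 s3 s4^-1 s3]
Gen 5 (s1): push. Stack: [s1 s3 s4^-1 s3 s1]
Gen 6 (s1^-1): cancels prior s1. Stack: [s1 s3 s4^-1 s3]
Gen 7 (s3^-1): cancels prior s3. Stack: [s1 s3 s4^-1]
Gen 8 (s4): cancels prior s4^-1. Stack: [s1 s3]
Gen 9 (s3^-1): cancels prior s3. Stack: [s1]
Gen 10 (s1^-1): cancels prior s1. Stack: []
Reduced word: (empty)

Answer: yes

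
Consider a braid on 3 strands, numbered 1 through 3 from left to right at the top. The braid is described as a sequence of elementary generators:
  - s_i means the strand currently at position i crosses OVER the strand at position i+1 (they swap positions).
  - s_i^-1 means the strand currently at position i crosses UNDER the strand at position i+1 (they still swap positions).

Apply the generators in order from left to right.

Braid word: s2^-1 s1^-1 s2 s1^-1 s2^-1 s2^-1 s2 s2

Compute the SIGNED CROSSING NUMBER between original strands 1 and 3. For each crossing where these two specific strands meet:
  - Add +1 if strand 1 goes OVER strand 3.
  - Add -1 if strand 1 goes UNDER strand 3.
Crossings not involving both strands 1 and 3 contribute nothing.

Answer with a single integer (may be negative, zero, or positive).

Gen 1: crossing 2x3. Both 1&3? no. Sum: 0
Gen 2: 1 under 3. Both 1&3? yes. Contrib: -1. Sum: -1
Gen 3: crossing 1x2. Both 1&3? no. Sum: -1
Gen 4: crossing 3x2. Both 1&3? no. Sum: -1
Gen 5: 3 under 1. Both 1&3? yes. Contrib: +1. Sum: 0
Gen 6: 1 under 3. Both 1&3? yes. Contrib: -1. Sum: -1
Gen 7: 3 over 1. Both 1&3? yes. Contrib: -1. Sum: -2
Gen 8: 1 over 3. Both 1&3? yes. Contrib: +1. Sum: -1

Answer: -1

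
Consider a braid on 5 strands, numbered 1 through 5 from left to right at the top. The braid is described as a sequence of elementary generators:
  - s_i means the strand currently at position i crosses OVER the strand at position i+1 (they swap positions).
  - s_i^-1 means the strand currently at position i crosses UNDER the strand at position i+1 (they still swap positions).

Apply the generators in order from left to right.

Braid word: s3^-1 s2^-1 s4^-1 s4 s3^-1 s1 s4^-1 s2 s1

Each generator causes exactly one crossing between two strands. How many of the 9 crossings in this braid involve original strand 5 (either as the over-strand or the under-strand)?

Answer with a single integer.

Answer: 3

Derivation:
Gen 1: crossing 3x4. Involves strand 5? no. Count so far: 0
Gen 2: crossing 2x4. Involves strand 5? no. Count so far: 0
Gen 3: crossing 3x5. Involves strand 5? yes. Count so far: 1
Gen 4: crossing 5x3. Involves strand 5? yes. Count so far: 2
Gen 5: crossing 2x3. Involves strand 5? no. Count so far: 2
Gen 6: crossing 1x4. Involves strand 5? no. Count so far: 2
Gen 7: crossing 2x5. Involves strand 5? yes. Count so far: 3
Gen 8: crossing 1x3. Involves strand 5? no. Count so far: 3
Gen 9: crossing 4x3. Involves strand 5? no. Count so far: 3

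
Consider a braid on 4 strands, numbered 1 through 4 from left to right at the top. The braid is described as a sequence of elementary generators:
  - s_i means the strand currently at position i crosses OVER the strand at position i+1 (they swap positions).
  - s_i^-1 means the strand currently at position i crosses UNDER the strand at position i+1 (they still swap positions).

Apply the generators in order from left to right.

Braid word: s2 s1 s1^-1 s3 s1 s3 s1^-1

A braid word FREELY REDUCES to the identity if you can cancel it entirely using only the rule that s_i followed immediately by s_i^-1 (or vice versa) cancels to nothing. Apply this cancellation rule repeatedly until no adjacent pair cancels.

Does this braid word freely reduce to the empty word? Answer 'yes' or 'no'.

Answer: no

Derivation:
Gen 1 (s2): push. Stack: [s2]
Gen 2 (s1): push. Stack: [s2 s1]
Gen 3 (s1^-1): cancels prior s1. Stack: [s2]
Gen 4 (s3): push. Stack: [s2 s3]
Gen 5 (s1): push. Stack: [s2 s3 s1]
Gen 6 (s3): push. Stack: [s2 s3 s1 s3]
Gen 7 (s1^-1): push. Stack: [s2 s3 s1 s3 s1^-1]
Reduced word: s2 s3 s1 s3 s1^-1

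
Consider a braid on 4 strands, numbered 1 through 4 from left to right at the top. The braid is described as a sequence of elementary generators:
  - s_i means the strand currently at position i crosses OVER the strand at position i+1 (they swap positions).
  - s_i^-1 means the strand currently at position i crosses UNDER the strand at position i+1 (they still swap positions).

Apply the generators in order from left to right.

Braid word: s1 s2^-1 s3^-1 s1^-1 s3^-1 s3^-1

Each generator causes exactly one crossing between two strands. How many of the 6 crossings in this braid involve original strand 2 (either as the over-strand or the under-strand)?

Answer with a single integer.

Gen 1: crossing 1x2. Involves strand 2? yes. Count so far: 1
Gen 2: crossing 1x3. Involves strand 2? no. Count so far: 1
Gen 3: crossing 1x4. Involves strand 2? no. Count so far: 1
Gen 4: crossing 2x3. Involves strand 2? yes. Count so far: 2
Gen 5: crossing 4x1. Involves strand 2? no. Count so far: 2
Gen 6: crossing 1x4. Involves strand 2? no. Count so far: 2

Answer: 2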